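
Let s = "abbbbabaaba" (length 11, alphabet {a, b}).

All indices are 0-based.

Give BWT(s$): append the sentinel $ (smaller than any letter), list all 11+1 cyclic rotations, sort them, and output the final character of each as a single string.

abbab$aabbba

rank  rotation      last
    0  $abbbbabaaba  a
    1  a$abbbbabaab  b
    2  aaba$abbbbab  b
    3  aba$abbbbaba  a
    4  abaaba$abbbb  b
    5  abbbbabaaba$  $
    6  ba$abbbbabaa  a
    7  baaba$abbbba  a
    8  babaaba$abbb  b
    9  bbabaaba$abb  b
   10  bbbabaaba$ab  b
   11  bbbbabaaba$a  a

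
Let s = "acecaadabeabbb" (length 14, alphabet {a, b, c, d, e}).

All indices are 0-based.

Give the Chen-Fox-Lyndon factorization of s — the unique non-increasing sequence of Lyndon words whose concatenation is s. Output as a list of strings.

emit factor 1: 'acec' (i=0, period=4)
emit factor 2: 'aadabeabbb' (i=4, period=10)

["acec", "aadabeabbb"]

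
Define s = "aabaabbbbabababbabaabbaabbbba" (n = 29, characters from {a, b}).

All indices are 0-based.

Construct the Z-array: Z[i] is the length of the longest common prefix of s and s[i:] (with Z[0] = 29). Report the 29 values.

[29, 1, 0, 3, 1, 0, 0, 0, 0, 1, 0, 1, 0, 1, 0, 0, 1, 0, 3, 1, 0, 0, 3, 1, 0, 0, 0, 0, 1]

Z[0]=29
i=1: fresh scan; Z[1]=1 scan→box=[1,2)
i=2: fresh scan; Z[2]=0
i=3: fresh scan; Z[3]=3 scan→box=[3,6)
i=4: min(r-i=2, Z[1]=1)=1; Z[4]=1
i=5: min(r-i=1, Z[2]=0)=0; Z[5]=0
i=6: fresh scan; Z[6]=0
i=7: fresh scan; Z[7]=0
i=8: fresh scan; Z[8]=0
i=9: fresh scan; Z[9]=1 scan→box=[9,10)
i=10: fresh scan; Z[10]=0
i=11: fresh scan; Z[11]=1 scan→box=[11,12)
i=12: fresh scan; Z[12]=0
i=13: fresh scan; Z[13]=1 scan→box=[13,14)
i=14: fresh scan; Z[14]=0
i=15: fresh scan; Z[15]=0
i=16: fresh scan; Z[16]=1 scan→box=[16,17)
i=17: fresh scan; Z[17]=0
i=18: fresh scan; Z[18]=3 scan→box=[18,21)
i=19: min(r-i=2, Z[1]=1)=1; Z[19]=1
i=20: min(r-i=1, Z[2]=0)=0; Z[20]=0
i=21: fresh scan; Z[21]=0
i=22: fresh scan; Z[22]=3 scan→box=[22,25)
i=23: min(r-i=2, Z[1]=1)=1; Z[23]=1
i=24: min(r-i=1, Z[2]=0)=0; Z[24]=0
i=25: fresh scan; Z[25]=0
i=26: fresh scan; Z[26]=0
i=27: fresh scan; Z[27]=0
i=28: fresh scan; Z[28]=1 scan→box=[28,29)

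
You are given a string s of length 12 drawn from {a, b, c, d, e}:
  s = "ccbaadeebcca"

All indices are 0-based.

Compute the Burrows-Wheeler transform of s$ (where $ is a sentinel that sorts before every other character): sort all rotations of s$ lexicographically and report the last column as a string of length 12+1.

rank  rotation       last
    0  $ccbaadeebcca  a
    1  a$ccbaadeebcc  c
    2  aadeebcca$ccb  b
    3  adeebcca$ccba  a
    4  baadeebcca$cc  c
    5  bcca$ccbaadee  e
    6  ca$ccbaadeebc  c
    7  cbaadeebcca$c  c
    8  cca$ccbaadeeb  b
    9  ccbaadeebcca$  $
   10  deebcca$ccbaa  a
   11  ebcca$ccbaade  e
   12  eebcca$ccbaad  d

acbaceccb$aed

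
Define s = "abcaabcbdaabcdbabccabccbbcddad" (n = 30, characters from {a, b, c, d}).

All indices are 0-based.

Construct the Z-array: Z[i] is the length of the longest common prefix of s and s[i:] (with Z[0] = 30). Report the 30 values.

Z[0]=30
i=1: fresh scan; Z[1]=0
i=2: fresh scan; Z[2]=0
i=3: fresh scan; Z[3]=1 scan→box=[3,4)
i=4: fresh scan; Z[4]=3 scan→box=[4,7)
i=5: min(r-i=2, Z[1]=0)=0; Z[5]=0
i=6: min(r-i=1, Z[2]=0)=0; Z[6]=0
i=7: fresh scan; Z[7]=0
i=8: fresh scan; Z[8]=0
i=9: fresh scan; Z[9]=1 scan→box=[9,10)
i=10: fresh scan; Z[10]=3 scan→box=[10,13)
i=11: min(r-i=2, Z[1]=0)=0; Z[11]=0
i=12: min(r-i=1, Z[2]=0)=0; Z[12]=0
i=13: fresh scan; Z[13]=0
i=14: fresh scan; Z[14]=0
i=15: fresh scan; Z[15]=3 scan→box=[15,18)
i=16: min(r-i=2, Z[1]=0)=0; Z[16]=0
i=17: min(r-i=1, Z[2]=0)=0; Z[17]=0
i=18: fresh scan; Z[18]=0
i=19: fresh scan; Z[19]=3 scan→box=[19,22)
i=20: min(r-i=2, Z[1]=0)=0; Z[20]=0
i=21: min(r-i=1, Z[2]=0)=0; Z[21]=0
i=22: fresh scan; Z[22]=0
i=23: fresh scan; Z[23]=0
i=24: fresh scan; Z[24]=0
i=25: fresh scan; Z[25]=0
i=26: fresh scan; Z[26]=0
i=27: fresh scan; Z[27]=0
i=28: fresh scan; Z[28]=1 scan→box=[28,29)
i=29: fresh scan; Z[29]=0

[30, 0, 0, 1, 3, 0, 0, 0, 0, 1, 3, 0, 0, 0, 0, 3, 0, 0, 0, 3, 0, 0, 0, 0, 0, 0, 0, 0, 1, 0]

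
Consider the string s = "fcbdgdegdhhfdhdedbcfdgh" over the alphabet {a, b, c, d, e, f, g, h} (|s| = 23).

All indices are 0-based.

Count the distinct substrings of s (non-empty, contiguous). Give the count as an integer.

255

rank→(start, suffix):
  0 → (17, 'bcfdgh')
  1 → (2, 'bdgdegdhhfdhdedbcfdgh')
  2 → (1, 'cbdgdegdhhfdhdedbcfdgh')
  3 → (18, 'cfdgh')
  4 → (16, 'dbcfdgh')
  5 → (14, 'dedbcfdgh')
  6 → (5, 'degdhhfdhdedbcfdgh')
  7 → (3, 'dgdegdhhfdhdedbcfdgh')
  8 → (20, 'dgh')
  9 → (12, 'dhdedbcfdgh')
  10 → (8, 'dhhfdhdedbcfdgh')
  11 → (15, 'edbcfdgh')
  12 → (6, 'egdhhfdhdedbcfdgh')
  13 → (0, 'fcbdgdegdhhfdhdedbcfdgh')
  14 → (19, 'fdgh')
  15 → (11, 'fdhdedbcfdgh')
  16 → (4, 'gdegdhhfdhdedbcfdgh')
  17 → (7, 'gdhhfdhdedbcfdgh')
  18 → (21, 'gh')
  19 → (22, 'h')
  20 → (13, 'hdedbcfdgh')
  21 → (10, 'hfdhdedbcfdgh')
  22 → (9, 'hhfdhdedbcfdgh')

SA = [17, 2, 1, 18, 16, 14, 5, 3, 20, 12, 8, 15, 6, 0, 19, 11, 4, 7, 21, 22, 13, 10, 9]
[i] adj suffixes → lcp
  [1] 17/2 → 1 ('b')
  [2] 2/1 → 0 ('')
  [3] 1/18 → 1 ('c')
  [4] 18/16 → 0 ('')
  [5] 16/14 → 1 ('d')
  [6] 14/5 → 2 ('de')
  [7] 5/3 → 1 ('d')
  [8] 3/20 → 2 ('dg')
  [9] 20/12 → 1 ('d')
  [10] 12/8 → 2 ('dh')
  [11] 8/15 → 0 ('')
  [12] 15/6 → 1 ('e')
  [13] 6/0 → 0 ('')
  [14] 0/19 → 1 ('f')
  [15] 19/11 → 2 ('fd')
  [16] 11/4 → 0 ('')
  [17] 4/7 → 2 ('gd')
  [18] 7/21 → 1 ('g')
  [19] 21/22 → 0 ('')
  [20] 22/13 → 1 ('h')
  [21] 13/10 → 1 ('h')
  [22] 10/9 → 1 ('h')

n(n+1)/2 = 23·24/2 = 276
Σ LCP = 0 + 1 + 0 + 1 + 0 + 1 + 2 + 1 + 2 + 1 + 2 + 0 + 1 + 0 + 1 + 2 + 0 + 2 + 1 + 0 + 1 + 1 + 1 = 21
distinct = 276 − 21 = 255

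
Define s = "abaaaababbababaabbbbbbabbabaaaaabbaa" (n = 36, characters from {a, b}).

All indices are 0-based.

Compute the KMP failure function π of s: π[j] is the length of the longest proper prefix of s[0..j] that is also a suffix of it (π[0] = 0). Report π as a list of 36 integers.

[0, 0, 1, 1, 1, 1, 2, 3, 2, 0, 1, 2, 3, 2, 3, 4, 2, 0, 0, 0, 0, 0, 1, 2, 0, 1, 2, 3, 4, 5, 6, 1, 2, 0, 1, 1]

π[0] = 0
j=1 s[j]='b': π[1]=0 (border '')
j=2 s[j]='a': π[2]=1 (border 'a')
j=3 s[j]='a': k: 1→0; π[3]=1 (border 'a')
j=4 s[j]='a': k: 1→0; π[4]=1 (border 'a')
j=5 s[j]='a': k: 1→0; π[5]=1 (border 'a')
j=6 s[j]='b': π[6]=2 (border 'ab')
j=7 s[j]='a': π[7]=3 (border 'aba')
j=8 s[j]='b': k: 3→1; π[8]=2 (border 'ab')
j=9 s[j]='b': k: 2→0; π[9]=0 (border '')
j=10 s[j]='a': π[10]=1 (border 'a')
j=11 s[j]='b': π[11]=2 (border 'ab')
j=12 s[j]='a': π[12]=3 (border 'aba')
j=13 s[j]='b': k: 3→1; π[13]=2 (border 'ab')
j=14 s[j]='a': π[14]=3 (border 'aba')
j=15 s[j]='a': π[15]=4 (border 'abaa')
j=16 s[j]='b': k: 4→1; π[16]=2 (border 'ab')
j=17 s[j]='b': k: 2→0; π[17]=0 (border '')
j=18 s[j]='b': π[18]=0 (border '')
j=19 s[j]='b': π[19]=0 (border '')
j=20 s[j]='b': π[20]=0 (border '')
j=21 s[j]='b': π[21]=0 (border '')
j=22 s[j]='a': π[22]=1 (border 'a')
j=23 s[j]='b': π[23]=2 (border 'ab')
j=24 s[j]='b': k: 2→0; π[24]=0 (border '')
j=25 s[j]='a': π[25]=1 (border 'a')
j=26 s[j]='b': π[26]=2 (border 'ab')
j=27 s[j]='a': π[27]=3 (border 'aba')
j=28 s[j]='a': π[28]=4 (border 'abaa')
j=29 s[j]='a': π[29]=5 (border 'abaaa')
j=30 s[j]='a': π[30]=6 (border 'abaaaa')
j=31 s[j]='a': k: 6→1→0; π[31]=1 (border 'a')
j=32 s[j]='b': π[32]=2 (border 'ab')
j=33 s[j]='b': k: 2→0; π[33]=0 (border '')
j=34 s[j]='a': π[34]=1 (border 'a')
j=35 s[j]='a': k: 1→0; π[35]=1 (border 'a')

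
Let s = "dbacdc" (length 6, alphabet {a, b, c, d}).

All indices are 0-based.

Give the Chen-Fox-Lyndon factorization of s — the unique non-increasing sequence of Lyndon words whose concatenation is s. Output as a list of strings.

emit factor 1: 'd' (i=0, period=1)
emit factor 2: 'b' (i=1, period=1)
emit factor 3: 'acdc' (i=2, period=4)

["d", "b", "acdc"]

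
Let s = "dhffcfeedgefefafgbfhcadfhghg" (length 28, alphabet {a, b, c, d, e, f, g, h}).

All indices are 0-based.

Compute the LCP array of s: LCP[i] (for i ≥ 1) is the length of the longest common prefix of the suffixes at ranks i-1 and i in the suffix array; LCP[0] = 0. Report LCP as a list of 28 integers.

rank→(start, suffix):
  0 → (21, 'adfhghg')
  1 → (14, 'afgbfhcadfhghg')
  2 → (17, 'bfhcadfhghg')
  3 → (20, 'cadfhghg')
  4 → (4, 'cfeedgefefafgbfhcadfhghg')
  5 → (22, 'dfhghg')
  6 → (8, 'dgefefafgbfhcadfhghg')
  7 → (0, 'dhffcfeedgefefafgbfhcadfhghg')
  8 → (7, 'edgefefafgbfhcadfhghg')
  9 → (6, 'eedgefefafgbfhcadfhghg')
  10 → (12, 'efafgbfhcadfhghg')
  11 → (10, 'efefafgbfhcadfhghg')
  12 → (13, 'fafgbfhcadfhghg')
  13 → (3, 'fcfeedgefefafgbfhcadfhghg')
  14 → (5, 'feedgefefafgbfhcadfhghg')
  15 → (11, 'fefafgbfhcadfhghg')
  16 → (2, 'ffcfeedgefefafgbfhcadfhghg')
  17 → (15, 'fgbfhcadfhghg')
  18 → (18, 'fhcadfhghg')
  19 → (23, 'fhghg')
  20 → (27, 'g')
  21 → (16, 'gbfhcadfhghg')
  22 → (9, 'gefefafgbfhcadfhghg')
  23 → (25, 'ghg')
  24 → (19, 'hcadfhghg')
  25 → (1, 'hffcfeedgefefafgbfhcadfhghg')
  26 → (26, 'hg')
  27 → (24, 'hghg')

SA = [21, 14, 17, 20, 4, 22, 8, 0, 7, 6, 12, 10, 13, 3, 5, 11, 2, 15, 18, 23, 27, 16, 9, 25, 19, 1, 26, 24]
i: (SA[i-1],SA[i]) lcp shared
  1: (21,14) 1 'a'
  2: (14,17) 0 ''
  3: (17,20) 0 ''
  4: (20,4) 1 'c'
  5: (4,22) 0 ''
  6: (22,8) 1 'd'
  7: (8,0) 1 'd'
  8: (0,7) 0 ''
  9: (7,6) 1 'e'
  10: (6,12) 1 'e'
  11: (12,10) 2 'ef'
  12: (10,13) 0 ''
  13: (13,3) 1 'f'
  14: (3,5) 1 'f'
  15: (5,11) 2 'fe'
  16: (11,2) 1 'f'
  17: (2,15) 1 'f'
  18: (15,18) 1 'f'
  19: (18,23) 2 'fh'
  20: (23,27) 0 ''
  21: (27,16) 1 'g'
  22: (16,9) 1 'g'
  23: (9,25) 1 'g'
  24: (25,19) 0 ''
  25: (19,1) 1 'h'
  26: (1,26) 1 'h'
  27: (26,24) 2 'hg'

[0, 1, 0, 0, 1, 0, 1, 1, 0, 1, 1, 2, 0, 1, 1, 2, 1, 1, 1, 2, 0, 1, 1, 1, 0, 1, 1, 2]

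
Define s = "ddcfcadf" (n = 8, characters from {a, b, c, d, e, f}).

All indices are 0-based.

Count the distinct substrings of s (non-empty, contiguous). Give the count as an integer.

sorted suffixes:
  #0 SA[0]=5  'adf'
  #1 SA[1]=4  'cadf'
  #2 SA[2]=2  'cfcadf'
  #3 SA[3]=1  'dcfcadf'
  #4 SA[4]=0  'ddcfcadf'
  #5 SA[5]=6  'df'
  #6 SA[6]=7  'f'
  #7 SA[7]=3  'fcadf'

SA = [5, 4, 2, 1, 0, 6, 7, 3]
i: (SA[i-1],SA[i]) lcp shared
  1: (5,4) 0 ''
  2: (4,2) 1 'c'
  3: (2,1) 0 ''
  4: (1,0) 1 'd'
  5: (0,6) 1 'd'
  6: (6,7) 0 ''
  7: (7,3) 1 'f'

n(n+1)/2 = 8·9/2 = 36
Σ LCP = 0 + 0 + 1 + 0 + 1 + 1 + 0 + 1 = 4
distinct = 36 − 4 = 32

32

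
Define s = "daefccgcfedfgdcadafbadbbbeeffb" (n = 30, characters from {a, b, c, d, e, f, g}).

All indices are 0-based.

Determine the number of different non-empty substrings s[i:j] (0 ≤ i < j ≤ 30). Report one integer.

rank | idx | suffix
   0 |  15 | adafbadbbbeeffb
   1 |  20 | adbbbeeffb
   2 |   1 | aefccgcfedfgdcadafbadbbbeeffb
   3 |  17 | afbadbbbeeffb
   4 |  29 | b
   5 |  19 | badbbbeeffb
   6 |  22 | bbbeeffb
   7 |  23 | bbeeffb
   8 |  24 | beeffb
   9 |  14 | cadafbadbbbeeffb
  10 |   4 | ccgcfedfgdcadafbadbbbeeffb
  11 |   7 | cfedfgdcadafbadbbbeeffb
  12 |   5 | cgcfedfgdcadafbadbbbeeffb
  13 |   0 | daefccgcfedfgdcadafbadbbbeeffb
  14 |  16 | dafbadbbbeeffb
  15 |  21 | dbbbeeffb
  16 |  13 | dcadafbadbbbeeffb
  17 |  10 | dfgdcadafbadbbbeeffb
  18 |   9 | edfgdcadafbadbbbeeffb
  19 |  25 | eeffb
  20 |   2 | efccgcfedfgdcadafbadbbbeeffb
  21 |  26 | effb
  22 |  28 | fb
  23 |  18 | fbadbbbeeffb
  24 |   3 | fccgcfedfgdcadafbadbbbeeffb
  25 |   8 | fedfgdcadafbadbbbeeffb
  26 |  27 | ffb
  27 |  11 | fgdcadafbadbbbeeffb
  28 |   6 | gcfedfgdcadafbadbbbeeffb
  29 |  12 | gdcadafbadbbbeeffb

SA = [15, 20, 1, 17, 29, 19, 22, 23, 24, 14, 4, 7, 5, 0, 16, 21, 13, 10, 9, 25, 2, 26, 28, 18, 3, 8, 27, 11, 6, 12]
i: (SA[i-1],SA[i]) lcp shared
  1: (15,20) 2 'ad'
  2: (20,1) 1 'a'
  3: (1,17) 1 'a'
  4: (17,29) 0 ''
  5: (29,19) 1 'b'
  6: (19,22) 1 'b'
  7: (22,23) 2 'bb'
  8: (23,24) 1 'b'
  9: (24,14) 0 ''
  10: (14,4) 1 'c'
  11: (4,7) 1 'c'
  12: (7,5) 1 'c'
  13: (5,0) 0 ''
  14: (0,16) 2 'da'
  15: (16,21) 1 'd'
  16: (21,13) 1 'd'
  17: (13,10) 1 'd'
  18: (10,9) 0 ''
  19: (9,25) 1 'e'
  20: (25,2) 1 'e'
  21: (2,26) 2 'ef'
  22: (26,28) 0 ''
  23: (28,18) 2 'fb'
  24: (18,3) 1 'f'
  25: (3,8) 1 'f'
  26: (8,27) 1 'f'
  27: (27,11) 1 'f'
  28: (11,6) 0 ''
  29: (6,12) 1 'g'

n(n+1)/2 = 30·31/2 = 465
Σ LCP = 0 + 2 + 1 + 1 + 0 + 1 + 1 + 2 + 1 + 0 + 1 + 1 + 1 + 0 + 2 + 1 + 1 + 1 + 0 + 1 + 1 + 2 + 0 + 2 + 1 + 1 + 1 + 1 + 0 + 1 = 28
distinct = 465 − 28 = 437

437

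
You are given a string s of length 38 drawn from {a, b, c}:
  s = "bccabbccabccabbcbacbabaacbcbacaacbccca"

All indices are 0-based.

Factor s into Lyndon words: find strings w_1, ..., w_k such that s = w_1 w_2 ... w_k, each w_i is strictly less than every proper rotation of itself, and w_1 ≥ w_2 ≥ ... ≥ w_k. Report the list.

["bcc", "abbccabcc", "abbcbacb", "ab", "aacbcbacaacbccc", "a"]

emit factor 1: 'bcc' (i=0, period=3)
emit factor 2: 'abbccabcc' (i=3, period=9)
emit factor 3: 'abbcbacb' (i=12, period=8)
emit factor 4: 'ab' (i=20, period=2)
emit factor 5: 'aacbcbacaacbccc' (i=22, period=15)
emit factor 6: 'a' (i=37, period=1)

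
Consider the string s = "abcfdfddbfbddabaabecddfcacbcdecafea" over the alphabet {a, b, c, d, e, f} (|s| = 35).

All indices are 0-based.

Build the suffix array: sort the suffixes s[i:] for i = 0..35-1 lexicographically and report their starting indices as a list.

[34, 15, 13, 0, 16, 24, 31, 14, 26, 1, 10, 17, 8, 23, 30, 25, 19, 27, 2, 12, 7, 11, 6, 20, 28, 21, 4, 33, 29, 18, 9, 22, 5, 3, 32]

sorted suffixes:
  #0 SA[0]=34  'a'
  #1 SA[1]=15  'aabecddfcacbcdecafea'
  #2 SA[2]=13  'abaabecddfcacbcdecafea'
  #3 SA[3]=0  'abcfdfddbfbddabaabecddfcacbcdecafea'
  #4 SA[4]=16  'abecddfcacbcdecafea'
  #5 SA[5]=24  'acbcdecafea'
  #6 SA[6]=31  'afea'
  #7 SA[7]=14  'baabecddfcacbcdecafea'
  #8 SA[8]=26  'bcdecafea'
  #9 SA[9]=1  'bcfdfddbfbddabaabecddfcacbcdecafea'
  #10 SA[10]=10  'bddabaabecddfcacbcdecafea'
  #11 SA[11]=17  'becddfcacbcdecafea'
  #12 SA[12]=8  'bfbddabaabecddfcacbcdecafea'
  #13 SA[13]=23  'cacbcdecafea'
  #14 SA[14]=30  'cafea'
  #15 SA[15]=25  'cbcdecafea'
  #16 SA[16]=19  'cddfcacbcdecafea'
  #17 SA[17]=27  'cdecafea'
  #18 SA[18]=2  'cfdfddbfbddabaabecddfcacbcdecafea'
  #19 SA[19]=12  'dabaabecddfcacbcdecafea'
  #20 SA[20]=7  'dbfbddabaabecddfcacbcdecafea'
  #21 SA[21]=11  'ddabaabecddfcacbcdecafea'
  #22 SA[22]=6  'ddbfbddabaabecddfcacbcdecafea'
  #23 SA[23]=20  'ddfcacbcdecafea'
  #24 SA[24]=28  'decafea'
  #25 SA[25]=21  'dfcacbcdecafea'
  #26 SA[26]=4  'dfddbfbddabaabecddfcacbcdecafea'
  #27 SA[27]=33  'ea'
  #28 SA[28]=29  'ecafea'
  #29 SA[29]=18  'ecddfcacbcdecafea'
  #30 SA[30]=9  'fbddabaabecddfcacbcdecafea'
  #31 SA[31]=22  'fcacbcdecafea'
  #32 SA[32]=5  'fddbfbddabaabecddfcacbcdecafea'
  #33 SA[33]=3  'fdfddbfbddabaabecddfcacbcdecafea'
  #34 SA[34]=32  'fea'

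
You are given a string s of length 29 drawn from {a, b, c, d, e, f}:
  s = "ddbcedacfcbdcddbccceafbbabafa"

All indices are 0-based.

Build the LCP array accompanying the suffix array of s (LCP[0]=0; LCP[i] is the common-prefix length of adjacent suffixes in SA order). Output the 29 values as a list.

rank→(start, suffix):
  0 → (28, 'a')
  1 → (24, 'abafa')
  2 → (6, 'acfcbdcddbccceafbbabafa')
  3 → (26, 'afa')
  4 → (20, 'afbbabafa')
  5 → (23, 'babafa')
  6 → (25, 'bafa')
  7 → (22, 'bbabafa')
  8 → (15, 'bccceafbbabafa')
  9 → (2, 'bcedacfcbdcddbccceafbbabafa')
  10 → (10, 'bdcddbccceafbbabafa')
  11 → (9, 'cbdcddbccceafbbabafa')
  12 → (16, 'ccceafbbabafa')
  13 → (17, 'cceafbbabafa')
  14 → (12, 'cddbccceafbbabafa')
  15 → (18, 'ceafbbabafa')
  16 → (3, 'cedacfcbdcddbccceafbbabafa')
  17 → (7, 'cfcbdcddbccceafbbabafa')
  18 → (5, 'dacfcbdcddbccceafbbabafa')
  19 → (14, 'dbccceafbbabafa')
  20 → (1, 'dbcedacfcbdcddbccceafbbabafa')
  21 → (11, 'dcddbccceafbbabafa')
  22 → (13, 'ddbccceafbbabafa')
  23 → (0, 'ddbcedacfcbdcddbccceafbbabafa')
  24 → (19, 'eafbbabafa')
  25 → (4, 'edacfcbdcddbccceafbbabafa')
  26 → (27, 'fa')
  27 → (21, 'fbbabafa')
  28 → (8, 'fcbdcddbccceafbbabafa')

SA = [28, 24, 6, 26, 20, 23, 25, 22, 15, 2, 10, 9, 16, 17, 12, 18, 3, 7, 5, 14, 1, 11, 13, 0, 19, 4, 27, 21, 8]
i: (SA[i-1],SA[i]) lcp shared
  1: (28,24) 1 'a'
  2: (24,6) 1 'a'
  3: (6,26) 1 'a'
  4: (26,20) 2 'af'
  5: (20,23) 0 ''
  6: (23,25) 2 'ba'
  7: (25,22) 1 'b'
  8: (22,15) 1 'b'
  9: (15,2) 2 'bc'
  10: (2,10) 1 'b'
  11: (10,9) 0 ''
  12: (9,16) 1 'c'
  13: (16,17) 2 'cc'
  14: (17,12) 1 'c'
  15: (12,18) 1 'c'
  16: (18,3) 2 'ce'
  17: (3,7) 1 'c'
  18: (7,5) 0 ''
  19: (5,14) 1 'd'
  20: (14,1) 3 'dbc'
  21: (1,11) 1 'd'
  22: (11,13) 1 'd'
  23: (13,0) 4 'ddbc'
  24: (0,19) 0 ''
  25: (19,4) 1 'e'
  26: (4,27) 0 ''
  27: (27,21) 1 'f'
  28: (21,8) 1 'f'

[0, 1, 1, 1, 2, 0, 2, 1, 1, 2, 1, 0, 1, 2, 1, 1, 2, 1, 0, 1, 3, 1, 1, 4, 0, 1, 0, 1, 1]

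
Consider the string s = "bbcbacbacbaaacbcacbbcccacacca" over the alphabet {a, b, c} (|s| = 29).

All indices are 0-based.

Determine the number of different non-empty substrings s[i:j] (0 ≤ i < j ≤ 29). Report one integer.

373

rank→(start, suffix):
  0 → (28, 'a')
  1 → (10, 'aaacbcacbbcccacacca')
  2 → (11, 'aacbcacbbcccacacca')
  3 → (23, 'acacca')
  4 → (7, 'acbaaacbcacbbcccacacca')
  5 → (4, 'acbacbaaacbcacbbcccacacca')
  6 → (16, 'acbbcccacacca')
  7 → (12, 'acbcacbbcccacacca')
  8 → (25, 'acca')
  9 → (9, 'baaacbcacbbcccacacca')
  10 → (6, 'bacbaaacbcacbbcccacacca')
  11 → (3, 'bacbacbaaacbcacbbcccacacca')
  12 → (0, 'bbcbacbacbaaacbcacbbcccacacca')
  13 → (18, 'bbcccacacca')
  14 → (14, 'bcacbbcccacacca')
  15 → (1, 'bcbacbacbaaacbcacbbcccacacca')
  16 → (19, 'bcccacacca')
  17 → (27, 'ca')
  18 → (22, 'cacacca')
  19 → (15, 'cacbbcccacacca')
  20 → (24, 'cacca')
  21 → (8, 'cbaaacbcacbbcccacacca')
  22 → (5, 'cbacbaaacbcacbbcccacacca')
  23 → (2, 'cbacbacbaaacbcacbbcccacacca')
  24 → (17, 'cbbcccacacca')
  25 → (13, 'cbcacbbcccacacca')
  26 → (26, 'cca')
  27 → (21, 'ccacacca')
  28 → (20, 'cccacacca')

SA = [28, 10, 11, 23, 7, 4, 16, 12, 25, 9, 6, 3, 0, 18, 14, 1, 19, 27, 22, 15, 24, 8, 5, 2, 17, 13, 26, 21, 20]
[i] adj suffixes → lcp
  [1] 28/10 → 1 ('a')
  [2] 10/11 → 2 ('aa')
  [3] 11/23 → 1 ('a')
  [4] 23/7 → 2 ('ac')
  [5] 7/4 → 4 ('acba')
  [6] 4/16 → 3 ('acb')
  [7] 16/12 → 3 ('acb')
  [8] 12/25 → 2 ('ac')
  [9] 25/9 → 0 ('')
  [10] 9/6 → 2 ('ba')
  [11] 6/3 → 5 ('bacba')
  [12] 3/0 → 1 ('b')
  [13] 0/18 → 3 ('bbc')
  [14] 18/14 → 1 ('b')
  [15] 14/1 → 2 ('bc')
  [16] 1/19 → 2 ('bc')
  [17] 19/27 → 0 ('')
  [18] 27/22 → 2 ('ca')
  [19] 22/15 → 3 ('cac')
  [20] 15/24 → 3 ('cac')
  [21] 24/8 → 1 ('c')
  [22] 8/5 → 3 ('cba')
  [23] 5/2 → 6 ('cbacba')
  [24] 2/17 → 2 ('cb')
  [25] 17/13 → 2 ('cb')
  [26] 13/26 → 1 ('c')
  [27] 26/21 → 3 ('cca')
  [28] 21/20 → 2 ('cc')

n(n+1)/2 = 29·30/2 = 435
Σ LCP = 0 + 1 + 2 + 1 + 2 + 4 + 3 + 3 + 2 + 0 + 2 + 5 + 1 + 3 + 1 + 2 + 2 + 0 + 2 + 3 + 3 + 1 + 3 + 6 + 2 + 2 + 1 + 3 + 2 = 62
distinct = 435 − 62 = 373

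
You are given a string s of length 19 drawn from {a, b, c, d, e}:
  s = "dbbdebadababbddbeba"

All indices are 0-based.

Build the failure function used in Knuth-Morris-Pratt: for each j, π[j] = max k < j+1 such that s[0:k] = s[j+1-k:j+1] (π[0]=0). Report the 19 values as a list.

[0, 0, 0, 1, 0, 0, 0, 1, 0, 0, 0, 0, 0, 1, 1, 2, 0, 0, 0]

π[0] = 0
j=1 s[j]='b': π[1]=0 (border '')
j=2 s[j]='b': π[2]=0 (border '')
j=3 s[j]='d': π[3]=1 (border 'd')
j=4 s[j]='e': k: 1→0; π[4]=0 (border '')
j=5 s[j]='b': π[5]=0 (border '')
j=6 s[j]='a': π[6]=0 (border '')
j=7 s[j]='d': π[7]=1 (border 'd')
j=8 s[j]='a': k: 1→0; π[8]=0 (border '')
j=9 s[j]='b': π[9]=0 (border '')
j=10 s[j]='a': π[10]=0 (border '')
j=11 s[j]='b': π[11]=0 (border '')
j=12 s[j]='b': π[12]=0 (border '')
j=13 s[j]='d': π[13]=1 (border 'd')
j=14 s[j]='d': k: 1→0; π[14]=1 (border 'd')
j=15 s[j]='b': π[15]=2 (border 'db')
j=16 s[j]='e': k: 2→0; π[16]=0 (border '')
j=17 s[j]='b': π[17]=0 (border '')
j=18 s[j]='a': π[18]=0 (border '')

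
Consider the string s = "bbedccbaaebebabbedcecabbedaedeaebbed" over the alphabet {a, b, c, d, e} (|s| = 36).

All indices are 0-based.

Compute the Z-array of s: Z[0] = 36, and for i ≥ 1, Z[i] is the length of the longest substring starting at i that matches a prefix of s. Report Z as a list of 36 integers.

[36, 1, 0, 0, 0, 0, 1, 0, 0, 0, 1, 0, 1, 0, 5, 1, 0, 0, 0, 0, 0, 0, 4, 1, 0, 0, 0, 0, 0, 0, 0, 0, 4, 1, 0, 0]

Z[0]=36
i=1: fresh scan; Z[1]=1 grow→box=[1,2)
i=2: fresh scan; Z[2]=0
i=3: fresh scan; Z[3]=0
i=4: fresh scan; Z[4]=0
i=5: fresh scan; Z[5]=0
i=6: fresh scan; Z[6]=1 grow→box=[6,7)
i=7: fresh scan; Z[7]=0
i=8: fresh scan; Z[8]=0
i=9: fresh scan; Z[9]=0
i=10: fresh scan; Z[10]=1 grow→box=[10,11)
i=11: fresh scan; Z[11]=0
i=12: fresh scan; Z[12]=1 grow→box=[12,13)
i=13: fresh scan; Z[13]=0
i=14: fresh scan; Z[14]=5 grow→box=[14,19)
i=15: min(r-i=4, Z[1]=1)=1; Z[15]=1
i=16: min(r-i=3, Z[2]=0)=0; Z[16]=0
i=17: min(r-i=2, Z[3]=0)=0; Z[17]=0
i=18: min(r-i=1, Z[4]=0)=0; Z[18]=0
i=19: fresh scan; Z[19]=0
i=20: fresh scan; Z[20]=0
i=21: fresh scan; Z[21]=0
i=22: fresh scan; Z[22]=4 grow→box=[22,26)
i=23: min(r-i=3, Z[1]=1)=1; Z[23]=1
i=24: min(r-i=2, Z[2]=0)=0; Z[24]=0
i=25: min(r-i=1, Z[3]=0)=0; Z[25]=0
i=26: fresh scan; Z[26]=0
i=27: fresh scan; Z[27]=0
i=28: fresh scan; Z[28]=0
i=29: fresh scan; Z[29]=0
i=30: fresh scan; Z[30]=0
i=31: fresh scan; Z[31]=0
i=32: fresh scan; Z[32]=4 grow→box=[32,36)
i=33: min(r-i=3, Z[1]=1)=1; Z[33]=1
i=34: min(r-i=2, Z[2]=0)=0; Z[34]=0
i=35: min(r-i=1, Z[3]=0)=0; Z[35]=0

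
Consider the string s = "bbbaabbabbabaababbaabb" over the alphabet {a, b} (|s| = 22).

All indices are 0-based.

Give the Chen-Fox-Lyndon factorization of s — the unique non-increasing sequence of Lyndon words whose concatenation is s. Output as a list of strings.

["b", "b", "b", "aabbabbab", "aababbaabb"]

emit factor 1: 'b' (i=0, period=1)
emit factor 2: 'b' (i=1, period=1)
emit factor 3: 'b' (i=2, period=1)
emit factor 4: 'aabbabbab' (i=3, period=9)
emit factor 5: 'aababbaabb' (i=12, period=10)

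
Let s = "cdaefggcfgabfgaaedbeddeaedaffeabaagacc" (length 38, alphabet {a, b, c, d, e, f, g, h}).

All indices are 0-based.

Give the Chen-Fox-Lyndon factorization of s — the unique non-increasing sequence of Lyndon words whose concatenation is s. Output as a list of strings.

["cd", "aefggcfg", "abfg", "aaedbeddeaedaffeabaagacc"]

emit factor 1: 'cd' (i=0, period=2)
emit factor 2: 'aefggcfg' (i=2, period=8)
emit factor 3: 'abfg' (i=10, period=4)
emit factor 4: 'aaedbeddeaedaffeabaagacc' (i=14, period=24)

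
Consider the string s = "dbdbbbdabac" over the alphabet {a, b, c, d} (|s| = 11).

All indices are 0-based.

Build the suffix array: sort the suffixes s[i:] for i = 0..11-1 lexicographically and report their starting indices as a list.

[7, 9, 8, 3, 4, 5, 1, 10, 6, 2, 0]

rank→(start, suffix):
  0 → (7, 'abac')
  1 → (9, 'ac')
  2 → (8, 'bac')
  3 → (3, 'bbbdabac')
  4 → (4, 'bbdabac')
  5 → (5, 'bdabac')
  6 → (1, 'bdbbbdabac')
  7 → (10, 'c')
  8 → (6, 'dabac')
  9 → (2, 'dbbbdabac')
  10 → (0, 'dbdbbbdabac')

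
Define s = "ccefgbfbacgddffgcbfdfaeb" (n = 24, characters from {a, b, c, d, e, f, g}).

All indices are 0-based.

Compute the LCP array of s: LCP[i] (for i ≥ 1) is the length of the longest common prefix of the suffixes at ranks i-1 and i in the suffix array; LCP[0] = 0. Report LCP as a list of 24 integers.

[0, 1, 0, 1, 1, 2, 0, 1, 1, 1, 0, 1, 2, 0, 1, 0, 1, 1, 1, 1, 2, 0, 1, 1]

sorted suffixes:
  #0 SA[0]=8  'acgddffgcbfdfaeb'
  #1 SA[1]=21  'aeb'
  #2 SA[2]=23  'b'
  #3 SA[3]=7  'bacgddffgcbfdfaeb'
  #4 SA[4]=5  'bfbacgddffgcbfdfaeb'
  #5 SA[5]=17  'bfdfaeb'
  #6 SA[6]=16  'cbfdfaeb'
  #7 SA[7]=0  'ccefgbfbacgddffgcbfdfaeb'
  #8 SA[8]=1  'cefgbfbacgddffgcbfdfaeb'
  #9 SA[9]=9  'cgddffgcbfdfaeb'
  #10 SA[10]=11  'ddffgcbfdfaeb'
  #11 SA[11]=19  'dfaeb'
  #12 SA[12]=12  'dffgcbfdfaeb'
  #13 SA[13]=22  'eb'
  #14 SA[14]=2  'efgbfbacgddffgcbfdfaeb'
  #15 SA[15]=20  'faeb'
  #16 SA[16]=6  'fbacgddffgcbfdfaeb'
  #17 SA[17]=18  'fdfaeb'
  #18 SA[18]=13  'ffgcbfdfaeb'
  #19 SA[19]=3  'fgbfbacgddffgcbfdfaeb'
  #20 SA[20]=14  'fgcbfdfaeb'
  #21 SA[21]=4  'gbfbacgddffgcbfdfaeb'
  #22 SA[22]=15  'gcbfdfaeb'
  #23 SA[23]=10  'gddffgcbfdfaeb'

SA = [8, 21, 23, 7, 5, 17, 16, 0, 1, 9, 11, 19, 12, 22, 2, 20, 6, 18, 13, 3, 14, 4, 15, 10]
rank  pair      lcp
   1  s[8:],s[21:]  1  'a'
   2  s[21:],s[23:]  0  ''
   3  s[23:],s[7:]  1  'b'
   4  s[7:],s[5:]  1  'b'
   5  s[5:],s[17:]  2  'bf'
   6  s[17:],s[16:]  0  ''
   7  s[16:],s[0:]  1  'c'
   8  s[0:],s[1:]  1  'c'
   9  s[1:],s[9:]  1  'c'
  10  s[9:],s[11:]  0  ''
  11  s[11:],s[19:]  1  'd'
  12  s[19:],s[12:]  2  'df'
  13  s[12:],s[22:]  0  ''
  14  s[22:],s[2:]  1  'e'
  15  s[2:],s[20:]  0  ''
  16  s[20:],s[6:]  1  'f'
  17  s[6:],s[18:]  1  'f'
  18  s[18:],s[13:]  1  'f'
  19  s[13:],s[3:]  1  'f'
  20  s[3:],s[14:]  2  'fg'
  21  s[14:],s[4:]  0  ''
  22  s[4:],s[15:]  1  'g'
  23  s[15:],s[10:]  1  'g'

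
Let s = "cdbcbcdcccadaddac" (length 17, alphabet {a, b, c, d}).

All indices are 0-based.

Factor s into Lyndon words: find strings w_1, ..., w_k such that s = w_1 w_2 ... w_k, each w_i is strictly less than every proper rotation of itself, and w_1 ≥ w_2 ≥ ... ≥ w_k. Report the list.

["cd", "bcbcdccc", "adadd", "ac"]

emit factor 1: 'cd' (i=0, period=2)
emit factor 2: 'bcbcdccc' (i=2, period=8)
emit factor 3: 'adadd' (i=10, period=5)
emit factor 4: 'ac' (i=15, period=2)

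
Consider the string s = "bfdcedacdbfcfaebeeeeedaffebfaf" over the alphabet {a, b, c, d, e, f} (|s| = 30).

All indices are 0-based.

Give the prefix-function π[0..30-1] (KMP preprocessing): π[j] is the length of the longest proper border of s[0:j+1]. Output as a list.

[0, 0, 0, 0, 0, 0, 0, 0, 0, 1, 2, 0, 0, 0, 0, 1, 0, 0, 0, 0, 0, 0, 0, 0, 0, 0, 1, 2, 0, 0]

π[0] = 0
j=1 s[j]='f': π[1]=0 (border '')
j=2 s[j]='d': π[2]=0 (border '')
j=3 s[j]='c': π[3]=0 (border '')
j=4 s[j]='e': π[4]=0 (border '')
j=5 s[j]='d': π[5]=0 (border '')
j=6 s[j]='a': π[6]=0 (border '')
j=7 s[j]='c': π[7]=0 (border '')
j=8 s[j]='d': π[8]=0 (border '')
j=9 s[j]='b': π[9]=1 (border 'b')
j=10 s[j]='f': π[10]=2 (border 'bf')
j=11 s[j]='c': k: 2→0; π[11]=0 (border '')
j=12 s[j]='f': π[12]=0 (border '')
j=13 s[j]='a': π[13]=0 (border '')
j=14 s[j]='e': π[14]=0 (border '')
j=15 s[j]='b': π[15]=1 (border 'b')
j=16 s[j]='e': k: 1→0; π[16]=0 (border '')
j=17 s[j]='e': π[17]=0 (border '')
j=18 s[j]='e': π[18]=0 (border '')
j=19 s[j]='e': π[19]=0 (border '')
j=20 s[j]='e': π[20]=0 (border '')
j=21 s[j]='d': π[21]=0 (border '')
j=22 s[j]='a': π[22]=0 (border '')
j=23 s[j]='f': π[23]=0 (border '')
j=24 s[j]='f': π[24]=0 (border '')
j=25 s[j]='e': π[25]=0 (border '')
j=26 s[j]='b': π[26]=1 (border 'b')
j=27 s[j]='f': π[27]=2 (border 'bf')
j=28 s[j]='a': k: 2→0; π[28]=0 (border '')
j=29 s[j]='f': π[29]=0 (border '')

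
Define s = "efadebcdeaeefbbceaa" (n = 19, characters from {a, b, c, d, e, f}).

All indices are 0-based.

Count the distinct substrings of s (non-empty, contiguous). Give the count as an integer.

rank→(start, suffix):
  0 → (18, 'a')
  1 → (17, 'aa')
  2 → (2, 'adebcdeaeefbbceaa')
  3 → (9, 'aeefbbceaa')
  4 → (13, 'bbceaa')
  5 → (5, 'bcdeaeefbbceaa')
  6 → (14, 'bceaa')
  7 → (6, 'cdeaeefbbceaa')
  8 → (15, 'ceaa')
  9 → (7, 'deaeefbbceaa')
  10 → (3, 'debcdeaeefbbceaa')
  11 → (16, 'eaa')
  12 → (8, 'eaeefbbceaa')
  13 → (4, 'ebcdeaeefbbceaa')
  14 → (10, 'eefbbceaa')
  15 → (0, 'efadebcdeaeefbbceaa')
  16 → (11, 'efbbceaa')
  17 → (1, 'fadebcdeaeefbbceaa')
  18 → (12, 'fbbceaa')

SA = [18, 17, 2, 9, 13, 5, 14, 6, 15, 7, 3, 16, 8, 4, 10, 0, 11, 1, 12]
i: (SA[i-1],SA[i]) lcp shared
  1: (18,17) 1 'a'
  2: (17,2) 1 'a'
  3: (2,9) 1 'a'
  4: (9,13) 0 ''
  5: (13,5) 1 'b'
  6: (5,14) 2 'bc'
  7: (14,6) 0 ''
  8: (6,15) 1 'c'
  9: (15,7) 0 ''
  10: (7,3) 2 'de'
  11: (3,16) 0 ''
  12: (16,8) 2 'ea'
  13: (8,4) 1 'e'
  14: (4,10) 1 'e'
  15: (10,0) 1 'e'
  16: (0,11) 2 'ef'
  17: (11,1) 0 ''
  18: (1,12) 1 'f'

n(n+1)/2 = 19·20/2 = 190
Σ LCP = 0 + 1 + 1 + 1 + 0 + 1 + 2 + 0 + 1 + 0 + 2 + 0 + 2 + 1 + 1 + 1 + 2 + 0 + 1 = 17
distinct = 190 − 17 = 173

173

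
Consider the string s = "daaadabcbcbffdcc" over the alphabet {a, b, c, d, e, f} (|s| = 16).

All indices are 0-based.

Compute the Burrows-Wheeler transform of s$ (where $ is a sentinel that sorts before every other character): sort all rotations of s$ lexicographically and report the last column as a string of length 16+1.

cdadaacccbbd$affb

rank  rotation           last
    0  $daaadabcbcbffdcc  c
    1  aaadabcbcbffdcc$d  d
    2  aadabcbcbffdcc$da  a
    3  abcbcbffdcc$daaad  d
    4  adabcbcbffdcc$daa  a
    5  bcbcbffdcc$daaada  a
    6  bcbffdcc$daaadabc  c
    7  bffdcc$daaadabcbc  c
    8  c$daaadabcbcbffdc  c
    9  cbcbffdcc$daaadab  b
   10  cbffdcc$daaadabcb  b
   11  cc$daaadabcbcbffd  d
   12  daaadabcbcbffdcc$  $
   13  dabcbcbffdcc$daaa  a
   14  dcc$daaadabcbcbff  f
   15  fdcc$daaadabcbcbf  f
   16  ffdcc$daaadabcbcb  b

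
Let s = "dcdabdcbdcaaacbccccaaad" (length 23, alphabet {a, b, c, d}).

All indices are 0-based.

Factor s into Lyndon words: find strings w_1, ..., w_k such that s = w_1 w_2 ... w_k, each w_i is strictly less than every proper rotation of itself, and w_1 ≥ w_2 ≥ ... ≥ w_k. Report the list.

["d", "cd", "abdcbdc", "aaacbccccaaad"]

emit factor 1: 'd' (i=0, period=1)
emit factor 2: 'cd' (i=1, period=2)
emit factor 3: 'abdcbdc' (i=3, period=7)
emit factor 4: 'aaacbccccaaad' (i=10, period=13)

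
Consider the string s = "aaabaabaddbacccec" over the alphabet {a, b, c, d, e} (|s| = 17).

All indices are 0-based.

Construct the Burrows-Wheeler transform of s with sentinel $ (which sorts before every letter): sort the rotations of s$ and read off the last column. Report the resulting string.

c$abaabbadaeaccdac

rank  rotation            last
    0  $aaabaabaddbacccec  c
    1  aaabaabaddbacccec$  $
    2  aabaabaddbacccec$a  a
    3  aabaddbacccec$aaab  b
    4  abaabaddbacccec$aa  a
    5  abaddbacccec$aaaba  a
    6  acccec$aaabaabaddb  b
    7  addbacccec$aaabaab  b
    8  baabaddbacccec$aaa  a
    9  bacccec$aaabaabadd  d
   10  baddbacccec$aaabaa  a
   11  c$aaabaabaddbaccce  e
   12  cccec$aaabaabaddba  a
   13  ccec$aaabaabaddbac  c
   14  cec$aaabaabaddbacc  c
   15  dbacccec$aaabaabad  d
   16  ddbacccec$aaabaaba  a
   17  ec$aaabaabaddbaccc  c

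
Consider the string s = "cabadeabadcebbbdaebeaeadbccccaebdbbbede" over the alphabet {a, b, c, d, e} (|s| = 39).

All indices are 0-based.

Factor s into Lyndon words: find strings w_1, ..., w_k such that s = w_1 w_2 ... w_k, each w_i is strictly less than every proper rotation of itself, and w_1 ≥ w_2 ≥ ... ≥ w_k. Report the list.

["c", "abade", "abadcebbbdaebeaeadbccccaebdbbbede"]

emit factor 1: 'c' (i=0, period=1)
emit factor 2: 'abade' (i=1, period=5)
emit factor 3: 'abadcebbbdaebeaeadbccccaebdbbbede' (i=6, period=33)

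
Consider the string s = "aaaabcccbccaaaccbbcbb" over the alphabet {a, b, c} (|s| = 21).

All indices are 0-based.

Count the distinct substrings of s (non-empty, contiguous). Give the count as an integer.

rank→(start, suffix):
  0 → (0, 'aaaabcccbccaaaccbbcbb')
  1 → (1, 'aaabcccbccaaaccbbcbb')
  2 → (11, 'aaaccbbcbb')
  3 → (2, 'aabcccbccaaaccbbcbb')
  4 → (12, 'aaccbbcbb')
  5 → (3, 'abcccbccaaaccbbcbb')
  6 → (13, 'accbbcbb')
  7 → (20, 'b')
  8 → (19, 'bb')
  9 → (16, 'bbcbb')
  10 → (17, 'bcbb')
  11 → (8, 'bccaaaccbbcbb')
  12 → (4, 'bcccbccaaaccbbcbb')
  13 → (10, 'caaaccbbcbb')
  14 → (18, 'cbb')
  15 → (15, 'cbbcbb')
  16 → (7, 'cbccaaaccbbcbb')
  17 → (9, 'ccaaaccbbcbb')
  18 → (14, 'ccbbcbb')
  19 → (6, 'ccbccaaaccbbcbb')
  20 → (5, 'cccbccaaaccbbcbb')

SA = [0, 1, 11, 2, 12, 3, 13, 20, 19, 16, 17, 8, 4, 10, 18, 15, 7, 9, 14, 6, 5]
[i] adj suffixes → lcp
  [1] 0/1 → 3 ('aaa')
  [2] 1/11 → 3 ('aaa')
  [3] 11/2 → 2 ('aa')
  [4] 2/12 → 2 ('aa')
  [5] 12/3 → 1 ('a')
  [6] 3/13 → 1 ('a')
  [7] 13/20 → 0 ('')
  [8] 20/19 → 1 ('b')
  [9] 19/16 → 2 ('bb')
  [10] 16/17 → 1 ('b')
  [11] 17/8 → 2 ('bc')
  [12] 8/4 → 3 ('bcc')
  [13] 4/10 → 0 ('')
  [14] 10/18 → 1 ('c')
  [15] 18/15 → 3 ('cbb')
  [16] 15/7 → 2 ('cb')
  [17] 7/9 → 1 ('c')
  [18] 9/14 → 2 ('cc')
  [19] 14/6 → 3 ('ccb')
  [20] 6/5 → 2 ('cc')

n(n+1)/2 = 21·22/2 = 231
Σ LCP = 0 + 3 + 3 + 2 + 2 + 1 + 1 + 0 + 1 + 2 + 1 + 2 + 3 + 0 + 1 + 3 + 2 + 1 + 2 + 3 + 2 = 35
distinct = 231 − 35 = 196

196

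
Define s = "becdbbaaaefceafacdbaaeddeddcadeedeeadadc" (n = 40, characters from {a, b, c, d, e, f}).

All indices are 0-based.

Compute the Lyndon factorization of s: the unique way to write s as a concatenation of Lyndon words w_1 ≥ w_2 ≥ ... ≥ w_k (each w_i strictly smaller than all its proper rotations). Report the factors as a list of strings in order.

emit factor 1: 'becd' (i=0, period=4)
emit factor 2: 'b' (i=4, period=1)
emit factor 3: 'b' (i=5, period=1)
emit factor 4: 'aaaefceafacdbaaeddeddcadeedeeadadc' (i=6, period=34)

["becd", "b", "b", "aaaefceafacdbaaeddeddcadeedeeadadc"]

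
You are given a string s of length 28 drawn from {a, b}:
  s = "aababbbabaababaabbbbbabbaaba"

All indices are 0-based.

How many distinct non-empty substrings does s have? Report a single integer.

320

rank | idx | suffix
   0 |  27 | a
   1 |  24 | aaba
   2 |   9 | aababaabbbbbabbaaba
   3 |   0 | aababbbabaababaabbbbbabbaaba
   4 |  14 | aabbbbbabbaaba
   5 |  25 | aba
   6 |   7 | abaababaabbbbbabbaaba
   7 |  12 | abaabbbbbabbaaba
   8 |  10 | ababaabbbbbabbaaba
   9 |   1 | ababbbabaababaabbbbbabbaaba
  10 |  21 | abbaaba
  11 |   3 | abbbabaababaabbbbbabbaaba
  12 |  15 | abbbbbabbaaba
  13 |  26 | ba
  14 |  23 | baaba
  15 |   8 | baababaabbbbbabbaaba
  16 |  13 | baabbbbbabbaaba
  17 |   6 | babaababaabbbbbabbaaba
  18 |  11 | babaabbbbbabbaaba
  19 |  20 | babbaaba
  20 |   2 | babbbabaababaabbbbbabbaaba
  21 |  22 | bbaaba
  22 |   5 | bbabaababaabbbbbabbaaba
  23 |  19 | bbabbaaba
  24 |   4 | bbbabaababaabbbbbabbaaba
  25 |  18 | bbbabbaaba
  26 |  17 | bbbbabbaaba
  27 |  16 | bbbbbabbaaba

SA = [27, 24, 9, 0, 14, 25, 7, 12, 10, 1, 21, 3, 15, 26, 23, 8, 13, 6, 11, 20, 2, 22, 5, 19, 4, 18, 17, 16]
i: (SA[i-1],SA[i]) lcp shared
  1: (27,24) 1 'a'
  2: (24,9) 4 'aaba'
  3: (9,0) 5 'aabab'
  4: (0,14) 3 'aab'
  5: (14,25) 1 'a'
  6: (25,7) 3 'aba'
  7: (7,12) 5 'abaab'
  8: (12,10) 3 'aba'
  9: (10,1) 4 'abab'
  10: (1,21) 2 'ab'
  11: (21,3) 3 'abb'
  12: (3,15) 4 'abbb'
  13: (15,26) 0 ''
  14: (26,23) 2 'ba'
  15: (23,8) 5 'baaba'
  16: (8,13) 4 'baab'
  17: (13,6) 2 'ba'
  18: (6,11) 6 'babaab'
  19: (11,20) 3 'bab'
  20: (20,2) 4 'babb'
  21: (2,22) 1 'b'
  22: (22,5) 3 'bba'
  23: (5,19) 4 'bbab'
  24: (19,4) 2 'bb'
  25: (4,18) 5 'bbbab'
  26: (18,17) 3 'bbb'
  27: (17,16) 4 'bbbb'

n(n+1)/2 = 28·29/2 = 406
Σ LCP = 0 + 1 + 4 + 5 + 3 + 1 + 3 + 5 + 3 + 4 + 2 + 3 + 4 + 0 + 2 + 5 + 4 + 2 + 6 + 3 + 4 + 1 + 3 + 4 + 2 + 5 + 3 + 4 = 86
distinct = 406 − 86 = 320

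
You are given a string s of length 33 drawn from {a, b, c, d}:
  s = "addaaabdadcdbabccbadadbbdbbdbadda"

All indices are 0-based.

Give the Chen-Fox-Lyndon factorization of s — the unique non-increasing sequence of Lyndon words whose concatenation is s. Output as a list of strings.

emit factor 1: 'add' (i=0, period=3)
emit factor 2: 'aaabdadcdbabccbadadbbdbbdbadd' (i=3, period=29)
emit factor 3: 'a' (i=32, period=1)

["add", "aaabdadcdbabccbadadbbdbbdbadd", "a"]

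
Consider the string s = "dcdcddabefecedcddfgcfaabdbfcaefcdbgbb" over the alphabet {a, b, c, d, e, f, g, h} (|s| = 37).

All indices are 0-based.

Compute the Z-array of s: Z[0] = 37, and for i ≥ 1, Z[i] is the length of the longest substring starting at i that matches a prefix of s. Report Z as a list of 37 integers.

Z[0]=37
i=1: fresh scan; Z[1]=0
i=2: fresh scan; Z[2]=3 extend→box=[2,5)
i=3: min(r-i=2, Z[1]=0)=0; Z[3]=0
i=4: min(r-i=1, Z[2]=3)=1; Z[4]=1
i=5: fresh scan; Z[5]=1 extend→box=[5,6)
i=6: fresh scan; Z[6]=0
i=7: fresh scan; Z[7]=0
i=8: fresh scan; Z[8]=0
i=9: fresh scan; Z[9]=0
i=10: fresh scan; Z[10]=0
i=11: fresh scan; Z[11]=0
i=12: fresh scan; Z[12]=0
i=13: fresh scan; Z[13]=3 extend→box=[13,16)
i=14: min(r-i=2, Z[1]=0)=0; Z[14]=0
i=15: min(r-i=1, Z[2]=3)=1; Z[15]=1
i=16: fresh scan; Z[16]=1 extend→box=[16,17)
i=17: fresh scan; Z[17]=0
i=18: fresh scan; Z[18]=0
i=19: fresh scan; Z[19]=0
i=20: fresh scan; Z[20]=0
i=21: fresh scan; Z[21]=0
i=22: fresh scan; Z[22]=0
i=23: fresh scan; Z[23]=0
i=24: fresh scan; Z[24]=1 extend→box=[24,25)
i=25: fresh scan; Z[25]=0
i=26: fresh scan; Z[26]=0
i=27: fresh scan; Z[27]=0
i=28: fresh scan; Z[28]=0
i=29: fresh scan; Z[29]=0
i=30: fresh scan; Z[30]=0
i=31: fresh scan; Z[31]=0
i=32: fresh scan; Z[32]=1 extend→box=[32,33)
i=33: fresh scan; Z[33]=0
i=34: fresh scan; Z[34]=0
i=35: fresh scan; Z[35]=0
i=36: fresh scan; Z[36]=0

[37, 0, 3, 0, 1, 1, 0, 0, 0, 0, 0, 0, 0, 3, 0, 1, 1, 0, 0, 0, 0, 0, 0, 0, 1, 0, 0, 0, 0, 0, 0, 0, 1, 0, 0, 0, 0]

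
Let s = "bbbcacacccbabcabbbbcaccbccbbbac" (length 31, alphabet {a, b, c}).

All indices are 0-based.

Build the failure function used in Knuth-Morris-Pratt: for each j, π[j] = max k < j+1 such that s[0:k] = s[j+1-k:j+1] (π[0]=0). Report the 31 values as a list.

[0, 1, 2, 0, 0, 0, 0, 0, 0, 0, 1, 0, 1, 0, 0, 1, 2, 3, 3, 4, 5, 6, 0, 1, 0, 0, 1, 2, 3, 0, 0]

π[0] = 0
j=1 s[j]='b': π[1]=1 (border 'b')
j=2 s[j]='b': π[2]=2 (border 'bb')
j=3 s[j]='c': k: 2→1→0; π[3]=0 (border '')
j=4 s[j]='a': π[4]=0 (border '')
j=5 s[j]='c': π[5]=0 (border '')
j=6 s[j]='a': π[6]=0 (border '')
j=7 s[j]='c': π[7]=0 (border '')
j=8 s[j]='c': π[8]=0 (border '')
j=9 s[j]='c': π[9]=0 (border '')
j=10 s[j]='b': π[10]=1 (border 'b')
j=11 s[j]='a': k: 1→0; π[11]=0 (border '')
j=12 s[j]='b': π[12]=1 (border 'b')
j=13 s[j]='c': k: 1→0; π[13]=0 (border '')
j=14 s[j]='a': π[14]=0 (border '')
j=15 s[j]='b': π[15]=1 (border 'b')
j=16 s[j]='b': π[16]=2 (border 'bb')
j=17 s[j]='b': π[17]=3 (border 'bbb')
j=18 s[j]='b': k: 3→2; π[18]=3 (border 'bbb')
j=19 s[j]='c': π[19]=4 (border 'bbbc')
j=20 s[j]='a': π[20]=5 (border 'bbbca')
j=21 s[j]='c': π[21]=6 (border 'bbbcac')
j=22 s[j]='c': k: 6→0; π[22]=0 (border '')
j=23 s[j]='b': π[23]=1 (border 'b')
j=24 s[j]='c': k: 1→0; π[24]=0 (border '')
j=25 s[j]='c': π[25]=0 (border '')
j=26 s[j]='b': π[26]=1 (border 'b')
j=27 s[j]='b': π[27]=2 (border 'bb')
j=28 s[j]='b': π[28]=3 (border 'bbb')
j=29 s[j]='a': k: 3→2→1→0; π[29]=0 (border '')
j=30 s[j]='c': π[30]=0 (border '')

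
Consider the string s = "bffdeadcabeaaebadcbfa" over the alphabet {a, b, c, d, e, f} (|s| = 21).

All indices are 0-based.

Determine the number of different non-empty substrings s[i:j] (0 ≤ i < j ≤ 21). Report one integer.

211

rank | idx | suffix
   0 |  20 | a
   1 |  11 | aaebadcbfa
   2 |   8 | abeaaebadcbfa
   3 |   5 | adcabeaaebadcbfa
   4 |  15 | adcbfa
   5 |  12 | aebadcbfa
   6 |  14 | badcbfa
   7 |   9 | beaaebadcbfa
   8 |  18 | bfa
   9 |   0 | bffdeadcabeaaebadcbfa
  10 |   7 | cabeaaebadcbfa
  11 |  17 | cbfa
  12 |   6 | dcabeaaebadcbfa
  13 |  16 | dcbfa
  14 |   3 | deadcabeaaebadcbfa
  15 |  10 | eaaebadcbfa
  16 |   4 | eadcabeaaebadcbfa
  17 |  13 | ebadcbfa
  18 |  19 | fa
  19 |   2 | fdeadcabeaaebadcbfa
  20 |   1 | ffdeadcabeaaebadcbfa

SA = [20, 11, 8, 5, 15, 12, 14, 9, 18, 0, 7, 17, 6, 16, 3, 10, 4, 13, 19, 2, 1]
i: (SA[i-1],SA[i]) lcp shared
  1: (20,11) 1 'a'
  2: (11,8) 1 'a'
  3: (8,5) 1 'a'
  4: (5,15) 3 'adc'
  5: (15,12) 1 'a'
  6: (12,14) 0 ''
  7: (14,9) 1 'b'
  8: (9,18) 1 'b'
  9: (18,0) 2 'bf'
  10: (0,7) 0 ''
  11: (7,17) 1 'c'
  12: (17,6) 0 ''
  13: (6,16) 2 'dc'
  14: (16,3) 1 'd'
  15: (3,10) 0 ''
  16: (10,4) 2 'ea'
  17: (4,13) 1 'e'
  18: (13,19) 0 ''
  19: (19,2) 1 'f'
  20: (2,1) 1 'f'

n(n+1)/2 = 21·22/2 = 231
Σ LCP = 0 + 1 + 1 + 1 + 3 + 1 + 0 + 1 + 1 + 2 + 0 + 1 + 0 + 2 + 1 + 0 + 2 + 1 + 0 + 1 + 1 = 20
distinct = 231 − 20 = 211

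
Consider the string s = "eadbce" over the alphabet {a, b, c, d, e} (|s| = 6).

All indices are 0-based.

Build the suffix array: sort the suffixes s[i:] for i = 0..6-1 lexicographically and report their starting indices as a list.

rank→(start, suffix):
  0 → (1, 'adbce')
  1 → (3, 'bce')
  2 → (4, 'ce')
  3 → (2, 'dbce')
  4 → (5, 'e')
  5 → (0, 'eadbce')

[1, 3, 4, 2, 5, 0]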